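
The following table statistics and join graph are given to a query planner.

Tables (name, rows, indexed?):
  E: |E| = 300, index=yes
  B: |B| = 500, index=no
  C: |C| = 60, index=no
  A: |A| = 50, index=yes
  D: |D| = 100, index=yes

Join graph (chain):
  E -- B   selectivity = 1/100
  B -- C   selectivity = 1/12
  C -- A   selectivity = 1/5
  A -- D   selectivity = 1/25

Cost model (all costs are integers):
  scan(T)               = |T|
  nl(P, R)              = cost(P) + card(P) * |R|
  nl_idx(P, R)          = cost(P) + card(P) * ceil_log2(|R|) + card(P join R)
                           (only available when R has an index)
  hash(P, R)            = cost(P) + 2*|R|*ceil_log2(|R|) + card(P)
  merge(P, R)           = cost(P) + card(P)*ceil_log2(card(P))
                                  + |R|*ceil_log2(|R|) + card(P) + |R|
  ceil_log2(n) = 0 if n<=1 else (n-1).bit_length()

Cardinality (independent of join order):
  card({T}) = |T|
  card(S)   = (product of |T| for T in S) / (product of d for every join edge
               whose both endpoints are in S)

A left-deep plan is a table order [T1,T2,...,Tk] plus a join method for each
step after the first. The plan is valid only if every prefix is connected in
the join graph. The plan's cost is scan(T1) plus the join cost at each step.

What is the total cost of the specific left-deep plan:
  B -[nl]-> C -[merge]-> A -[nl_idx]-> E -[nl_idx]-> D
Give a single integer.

1188350

step 1: scan B: cost=500, card=500
step 2: join C via nl
    card(P join C) = 500*60/(12) = 2500
    cost = 500 + 500*60 = 30500
step 3: join A via merge
    card(P join A) = 2500*50/(5) = 25000
    cost = 30500 + 2500*12 + 50*6 + 2500 + 50 = 63350
step 4: join E via nl_idx
    card(P join E) = 25000*300/(100) = 75000
    cost = 63350 + 25000*9 + 75000 = 363350
step 5: join D via nl_idx
    card(P join D) = 75000*100/(25) = 300000
    cost = 363350 + 75000*7 + 300000 = 1188350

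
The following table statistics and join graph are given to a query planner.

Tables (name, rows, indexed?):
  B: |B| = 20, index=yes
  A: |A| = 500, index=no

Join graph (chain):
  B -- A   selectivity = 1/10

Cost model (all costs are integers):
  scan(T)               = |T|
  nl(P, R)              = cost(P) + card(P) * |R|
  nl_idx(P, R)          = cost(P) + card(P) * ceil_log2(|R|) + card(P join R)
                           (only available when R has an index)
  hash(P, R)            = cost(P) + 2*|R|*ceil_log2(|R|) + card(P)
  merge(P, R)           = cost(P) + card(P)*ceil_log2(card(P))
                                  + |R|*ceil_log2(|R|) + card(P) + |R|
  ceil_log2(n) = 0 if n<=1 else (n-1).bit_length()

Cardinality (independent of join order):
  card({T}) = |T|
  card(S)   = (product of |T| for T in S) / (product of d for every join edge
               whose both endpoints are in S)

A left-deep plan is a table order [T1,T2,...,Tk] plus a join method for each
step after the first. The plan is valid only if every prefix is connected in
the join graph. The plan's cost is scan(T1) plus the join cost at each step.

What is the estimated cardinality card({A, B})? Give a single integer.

1000

Tables in S: A(500), B(20)
Edges inside S: B-A(d=10)
numerator = 500 * 20 = 10000
denominator = 10 = 10
card(S) = 10000 / 10 = 1000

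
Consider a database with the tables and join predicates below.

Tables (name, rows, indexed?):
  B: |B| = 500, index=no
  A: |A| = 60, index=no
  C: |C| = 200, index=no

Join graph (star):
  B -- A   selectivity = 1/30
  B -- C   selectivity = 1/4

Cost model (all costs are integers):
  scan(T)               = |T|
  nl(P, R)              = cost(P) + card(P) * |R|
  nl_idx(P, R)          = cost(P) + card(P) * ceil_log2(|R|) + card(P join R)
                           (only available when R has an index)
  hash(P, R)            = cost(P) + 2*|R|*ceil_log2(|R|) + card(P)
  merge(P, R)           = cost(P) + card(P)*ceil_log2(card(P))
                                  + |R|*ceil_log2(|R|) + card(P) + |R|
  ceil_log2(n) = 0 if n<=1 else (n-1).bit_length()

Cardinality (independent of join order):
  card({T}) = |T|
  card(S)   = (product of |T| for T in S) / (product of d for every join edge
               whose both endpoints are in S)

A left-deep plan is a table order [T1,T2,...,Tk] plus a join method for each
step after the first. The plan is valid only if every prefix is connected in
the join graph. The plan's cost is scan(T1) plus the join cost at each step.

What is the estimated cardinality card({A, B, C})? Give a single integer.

50000

Tables in S: A(60), B(500), C(200)
Edges inside S: B-A(d=30), B-C(d=4)
numerator = 60 * 500 * 200 = 6000000
denominator = 30 * 4 = 120
card(S) = 6000000 / 120 = 50000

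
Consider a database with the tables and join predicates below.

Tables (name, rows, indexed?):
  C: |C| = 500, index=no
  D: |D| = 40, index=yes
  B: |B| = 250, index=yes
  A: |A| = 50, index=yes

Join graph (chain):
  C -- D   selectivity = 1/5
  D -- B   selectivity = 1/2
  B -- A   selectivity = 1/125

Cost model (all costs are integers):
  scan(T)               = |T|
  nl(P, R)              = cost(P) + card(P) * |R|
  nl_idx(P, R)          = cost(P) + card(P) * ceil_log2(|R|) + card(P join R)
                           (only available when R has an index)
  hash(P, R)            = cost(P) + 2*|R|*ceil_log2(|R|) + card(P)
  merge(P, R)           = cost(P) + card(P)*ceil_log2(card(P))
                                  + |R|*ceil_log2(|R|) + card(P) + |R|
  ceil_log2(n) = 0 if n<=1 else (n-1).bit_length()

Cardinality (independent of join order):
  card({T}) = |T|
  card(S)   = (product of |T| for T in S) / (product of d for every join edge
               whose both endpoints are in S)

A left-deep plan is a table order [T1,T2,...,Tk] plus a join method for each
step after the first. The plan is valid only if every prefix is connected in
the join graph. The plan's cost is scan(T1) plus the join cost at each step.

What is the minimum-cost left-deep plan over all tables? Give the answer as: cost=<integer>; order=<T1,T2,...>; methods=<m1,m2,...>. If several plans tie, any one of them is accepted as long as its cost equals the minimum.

cost=12130; order=A,B,D,C; methods=nl_idx,hash,hash

Selinger DP (subsets sized 1..n):
  {C}: scan cost=500, card=500
  {D}: scan cost=40, card=40
  {B}: scan cost=250, card=250
  {A}: scan cost=50, card=50
  {CD}: card=4000; try (D,hash)→1480, (C,merge)→5320, (D,merge)→5780, (D,nl_idx)→7500, (C,hash)→9080, (C,nl)→20040 …(+1); best=1480 via (D,hash)
  {BD}: card=5000; try (D,hash)→980, (B,merge)→2570, (D,merge)→2780, (B,hash)→4080, (B,nl_idx)→5360, (D,nl_idx)→6750 …(+2); best=980 via (D,hash)
  {AB}: card=100; try (B,nl_idx)→550, (A,hash)→1100, (A,nl_idx)→1850, (B,merge)→2650, (A,merge)→2850, (B,hash)→4100 …(+2); best=550 via (B,nl_idx)
  {BCD}: card=500000; try (B,hash)→9480, (C,hash)→14980, (B,merge)→55730, (C,merge)→75980, (B,nl_idx)→533480, (B,nl)→1001480 …(+1); best=9480 via (B,hash)
  {ABD}: card=2000; try (D,hash)→1130, (D,merge)→1630, (D,nl_idx)→3150, (D,nl)→4550, (A,hash)→6580, (A,nl_idx)→32980 …(+2); best=1130 via (D,hash)
  {ABCD}: card=200000; try (C,hash)→12130, (C,merge)→30130, (A,hash)→510080, (C,nl)→1001130, (A,nl_idx)→3209480, (A,merge)→10009830 …(+1); best=12130 via (C,hash)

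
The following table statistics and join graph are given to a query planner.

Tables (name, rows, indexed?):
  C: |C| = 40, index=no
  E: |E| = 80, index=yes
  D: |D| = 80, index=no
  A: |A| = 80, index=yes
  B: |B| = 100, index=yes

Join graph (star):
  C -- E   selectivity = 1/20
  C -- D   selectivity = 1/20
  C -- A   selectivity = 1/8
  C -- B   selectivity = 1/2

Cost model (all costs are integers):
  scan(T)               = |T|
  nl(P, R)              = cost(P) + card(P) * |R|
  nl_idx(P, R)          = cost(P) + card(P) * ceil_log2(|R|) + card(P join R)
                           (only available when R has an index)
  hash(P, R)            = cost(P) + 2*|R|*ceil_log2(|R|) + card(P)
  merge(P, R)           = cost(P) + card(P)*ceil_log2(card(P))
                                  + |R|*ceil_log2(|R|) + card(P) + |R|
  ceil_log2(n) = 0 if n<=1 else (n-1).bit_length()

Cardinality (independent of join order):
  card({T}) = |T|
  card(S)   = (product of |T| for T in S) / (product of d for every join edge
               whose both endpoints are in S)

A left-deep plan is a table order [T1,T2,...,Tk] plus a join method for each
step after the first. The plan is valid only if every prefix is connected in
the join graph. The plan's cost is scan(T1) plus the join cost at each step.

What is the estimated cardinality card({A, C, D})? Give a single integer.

Tables in S: A(80), C(40), D(80)
Edges inside S: C-D(d=20), C-A(d=8)
numerator = 80 * 40 * 80 = 256000
denominator = 20 * 8 = 160
card(S) = 256000 / 160 = 1600

1600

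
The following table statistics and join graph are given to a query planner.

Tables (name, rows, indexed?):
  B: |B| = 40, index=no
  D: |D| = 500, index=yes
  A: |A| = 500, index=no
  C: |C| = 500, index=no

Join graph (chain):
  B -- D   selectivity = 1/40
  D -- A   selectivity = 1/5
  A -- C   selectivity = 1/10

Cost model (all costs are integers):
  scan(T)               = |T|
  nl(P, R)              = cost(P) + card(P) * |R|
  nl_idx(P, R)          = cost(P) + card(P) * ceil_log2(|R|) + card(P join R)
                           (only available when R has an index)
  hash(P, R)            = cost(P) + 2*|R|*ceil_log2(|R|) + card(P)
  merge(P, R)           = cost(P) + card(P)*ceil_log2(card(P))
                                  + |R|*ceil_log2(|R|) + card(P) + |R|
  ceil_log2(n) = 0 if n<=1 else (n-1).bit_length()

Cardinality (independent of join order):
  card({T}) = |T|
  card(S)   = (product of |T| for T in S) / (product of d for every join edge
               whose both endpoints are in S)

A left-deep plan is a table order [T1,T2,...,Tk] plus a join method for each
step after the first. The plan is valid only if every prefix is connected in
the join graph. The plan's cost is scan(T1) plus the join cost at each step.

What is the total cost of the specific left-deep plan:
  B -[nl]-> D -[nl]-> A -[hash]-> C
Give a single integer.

329040

step 1: scan B: cost=40, card=40
step 2: join D via nl
    card(P join D) = 40*500/(40) = 500
    cost = 40 + 40*500 = 20040
step 3: join A via nl
    card(P join A) = 500*500/(5) = 50000
    cost = 20040 + 500*500 = 270040
step 4: join C via hash
    card(P join C) = 50000*500/(10) = 2500000
    cost = 270040 + 2*500*9 + 50000 = 329040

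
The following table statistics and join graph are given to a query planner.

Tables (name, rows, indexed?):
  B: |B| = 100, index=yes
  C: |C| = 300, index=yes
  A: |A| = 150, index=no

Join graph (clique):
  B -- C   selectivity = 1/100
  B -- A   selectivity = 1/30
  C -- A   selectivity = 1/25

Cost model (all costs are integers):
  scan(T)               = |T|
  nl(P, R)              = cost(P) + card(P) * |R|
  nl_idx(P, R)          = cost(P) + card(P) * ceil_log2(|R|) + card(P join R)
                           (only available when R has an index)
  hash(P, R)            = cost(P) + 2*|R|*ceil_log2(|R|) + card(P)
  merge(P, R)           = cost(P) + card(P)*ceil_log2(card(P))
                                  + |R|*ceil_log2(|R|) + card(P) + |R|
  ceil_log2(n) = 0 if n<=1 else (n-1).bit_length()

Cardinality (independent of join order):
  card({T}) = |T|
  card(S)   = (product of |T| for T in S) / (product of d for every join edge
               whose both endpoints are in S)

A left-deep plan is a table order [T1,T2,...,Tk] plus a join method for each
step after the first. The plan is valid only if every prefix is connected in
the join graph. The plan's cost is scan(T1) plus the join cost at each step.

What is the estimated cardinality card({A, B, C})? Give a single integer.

60

Tables in S: A(150), B(100), C(300)
Edges inside S: B-C(d=100), B-A(d=30), C-A(d=25)
numerator = 150 * 100 * 300 = 4500000
denominator = 100 * 30 * 25 = 75000
card(S) = 4500000 / 75000 = 60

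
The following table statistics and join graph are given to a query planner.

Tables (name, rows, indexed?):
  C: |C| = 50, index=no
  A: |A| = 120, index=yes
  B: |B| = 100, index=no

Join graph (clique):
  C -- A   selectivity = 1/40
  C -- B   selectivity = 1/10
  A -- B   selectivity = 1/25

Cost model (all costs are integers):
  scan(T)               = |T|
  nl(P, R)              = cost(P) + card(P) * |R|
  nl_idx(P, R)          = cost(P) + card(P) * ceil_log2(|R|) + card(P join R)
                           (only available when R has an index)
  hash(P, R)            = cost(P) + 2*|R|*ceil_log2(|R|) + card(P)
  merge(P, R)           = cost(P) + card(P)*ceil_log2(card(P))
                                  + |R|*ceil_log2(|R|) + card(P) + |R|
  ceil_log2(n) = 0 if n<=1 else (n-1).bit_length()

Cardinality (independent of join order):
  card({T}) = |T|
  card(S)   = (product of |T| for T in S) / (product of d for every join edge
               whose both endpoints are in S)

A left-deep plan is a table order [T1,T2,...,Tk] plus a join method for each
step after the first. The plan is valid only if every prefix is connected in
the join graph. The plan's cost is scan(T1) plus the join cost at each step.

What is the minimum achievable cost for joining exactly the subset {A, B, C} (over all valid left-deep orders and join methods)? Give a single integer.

2100

Selinger DP over subsets of {A,B,C}:
  {C}: scan cost=50, card=50
  {A}: scan cost=120, card=120
  {B}: scan cost=100, card=100
  {AC}: card=150; try (A,nl_idx)→550, (C,hash)→840, (A,merge)→1360, (C,merge)→1430, (A,hash)→1780, (A,nl)→6050 …(+1); best=550 via (A,nl_idx)
  {BC}: card=500; try (C,hash)→800, (B,merge)→1200, (C,merge)→1250, (B,hash)→1500, (B,nl)→5050, (C,nl)→5100; best=800 via (C,hash)
  {AB}: card=480; try (A,nl_idx)→1280, (B,hash)→1640, (A,merge)→1860, (B,merge)→1880, (A,hash)→1880, (A,nl)→12100 …(+1); best=1280 via (A,nl_idx)
  {ABC}: card=60; try (B,hash)→2100, (C,hash)→2360, (B,merge)→2700, (A,hash)→2980, (A,nl_idx)→4360, (C,merge)→6430 …(+4); best=2100 via (B,hash)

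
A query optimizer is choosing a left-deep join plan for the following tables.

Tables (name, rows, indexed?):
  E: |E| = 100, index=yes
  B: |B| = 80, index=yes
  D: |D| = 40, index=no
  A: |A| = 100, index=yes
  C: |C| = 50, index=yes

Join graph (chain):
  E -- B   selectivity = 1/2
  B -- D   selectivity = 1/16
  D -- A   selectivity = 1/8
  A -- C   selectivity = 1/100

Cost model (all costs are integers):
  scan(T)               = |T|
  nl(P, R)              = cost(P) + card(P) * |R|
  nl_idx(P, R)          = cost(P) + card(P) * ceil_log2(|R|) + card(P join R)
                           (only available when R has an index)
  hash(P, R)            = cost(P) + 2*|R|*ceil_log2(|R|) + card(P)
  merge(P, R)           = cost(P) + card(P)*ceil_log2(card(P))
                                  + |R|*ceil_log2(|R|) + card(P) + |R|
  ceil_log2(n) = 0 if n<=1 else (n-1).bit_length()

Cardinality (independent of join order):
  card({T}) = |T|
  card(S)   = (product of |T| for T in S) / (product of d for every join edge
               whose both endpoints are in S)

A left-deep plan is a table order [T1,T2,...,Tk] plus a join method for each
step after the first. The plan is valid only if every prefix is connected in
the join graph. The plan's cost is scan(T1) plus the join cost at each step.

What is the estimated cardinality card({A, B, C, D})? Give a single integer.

Tables in S: A(100), B(80), C(50), D(40)
Edges inside S: B-D(d=16), D-A(d=8), A-C(d=100)
numerator = 100 * 80 * 50 * 40 = 16000000
denominator = 16 * 8 * 100 = 12800
card(S) = 16000000 / 12800 = 1250

1250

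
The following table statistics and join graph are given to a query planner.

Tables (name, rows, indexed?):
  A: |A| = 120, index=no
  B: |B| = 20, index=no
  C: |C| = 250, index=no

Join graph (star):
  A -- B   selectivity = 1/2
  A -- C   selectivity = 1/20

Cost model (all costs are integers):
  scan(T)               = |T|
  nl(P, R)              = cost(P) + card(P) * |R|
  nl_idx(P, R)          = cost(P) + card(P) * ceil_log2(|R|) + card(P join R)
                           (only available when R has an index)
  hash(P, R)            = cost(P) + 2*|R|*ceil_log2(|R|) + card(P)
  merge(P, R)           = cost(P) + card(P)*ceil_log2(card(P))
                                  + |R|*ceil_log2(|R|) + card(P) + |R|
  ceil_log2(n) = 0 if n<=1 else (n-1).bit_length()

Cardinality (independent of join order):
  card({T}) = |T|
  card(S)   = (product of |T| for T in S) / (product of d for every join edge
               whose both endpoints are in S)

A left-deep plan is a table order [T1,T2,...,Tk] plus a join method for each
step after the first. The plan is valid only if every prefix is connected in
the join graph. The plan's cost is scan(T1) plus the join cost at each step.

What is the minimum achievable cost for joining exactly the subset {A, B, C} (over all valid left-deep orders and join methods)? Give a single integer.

Selinger DP over subsets of {A,B,C}:
  {A}: scan cost=120, card=120
  {B}: scan cost=20, card=20
  {C}: scan cost=250, card=250
  {AB}: card=1200; try (B,hash)→440, (A,merge)→1100, (B,merge)→1200, (A,hash)→1720, (A,nl)→2420, (B,nl)→2520; best=440 via (B,hash)
  {AC}: card=1500; try (A,hash)→2180, (C,merge)→3330, (A,merge)→3460, (C,hash)→4240, (C,nl)→30120, (A,nl)→30250; best=2180 via (A,hash)
  {ABC}: card=15000; try (B,hash)→3880, (C,hash)→5640, (C,merge)→17090, (B,merge)→20300, (B,nl)→32180, (C,nl)→300440; best=3880 via (B,hash)

3880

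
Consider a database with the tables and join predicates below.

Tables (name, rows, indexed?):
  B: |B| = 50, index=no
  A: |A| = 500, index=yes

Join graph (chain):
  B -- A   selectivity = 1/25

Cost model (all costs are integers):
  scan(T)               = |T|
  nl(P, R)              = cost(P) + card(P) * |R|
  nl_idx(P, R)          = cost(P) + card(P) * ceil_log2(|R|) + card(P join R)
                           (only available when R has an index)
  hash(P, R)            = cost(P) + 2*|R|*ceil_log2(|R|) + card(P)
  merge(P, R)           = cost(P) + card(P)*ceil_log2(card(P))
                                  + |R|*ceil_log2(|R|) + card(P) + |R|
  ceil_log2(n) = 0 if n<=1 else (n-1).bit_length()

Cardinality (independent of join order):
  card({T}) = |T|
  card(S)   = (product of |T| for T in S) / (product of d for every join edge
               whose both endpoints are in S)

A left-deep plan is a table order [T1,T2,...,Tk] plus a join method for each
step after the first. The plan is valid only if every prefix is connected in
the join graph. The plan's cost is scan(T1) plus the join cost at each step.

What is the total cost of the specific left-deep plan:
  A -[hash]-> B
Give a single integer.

step 1: scan A: cost=500, card=500
step 2: join B via hash
    card(P join B) = 500*50/(25) = 1000
    cost = 500 + 2*50*6 + 500 = 1600

1600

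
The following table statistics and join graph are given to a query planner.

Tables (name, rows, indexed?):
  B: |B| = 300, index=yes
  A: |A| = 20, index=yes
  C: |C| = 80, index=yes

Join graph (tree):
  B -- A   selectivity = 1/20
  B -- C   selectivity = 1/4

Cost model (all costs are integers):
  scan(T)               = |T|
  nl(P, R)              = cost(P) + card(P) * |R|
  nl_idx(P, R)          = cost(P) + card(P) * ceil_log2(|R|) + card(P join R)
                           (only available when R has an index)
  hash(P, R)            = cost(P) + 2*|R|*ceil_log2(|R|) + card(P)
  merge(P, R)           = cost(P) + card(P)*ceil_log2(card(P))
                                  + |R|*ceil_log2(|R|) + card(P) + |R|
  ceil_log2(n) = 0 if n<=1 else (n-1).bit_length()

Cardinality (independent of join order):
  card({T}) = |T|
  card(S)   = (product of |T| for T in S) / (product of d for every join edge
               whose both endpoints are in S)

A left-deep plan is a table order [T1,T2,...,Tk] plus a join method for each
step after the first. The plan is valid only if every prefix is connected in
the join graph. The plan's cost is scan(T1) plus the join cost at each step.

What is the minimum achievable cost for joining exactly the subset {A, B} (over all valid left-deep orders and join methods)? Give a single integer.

500

Selinger DP over subsets of {A,B}:
  {B}: scan cost=300, card=300
  {A}: scan cost=20, card=20
  {AB}: card=300; try (B,nl_idx)→500, (A,hash)→800, (A,nl_idx)→2100, (B,merge)→3140, (A,merge)→3420, (B,hash)→5440 …(+2); best=500 via (B,nl_idx)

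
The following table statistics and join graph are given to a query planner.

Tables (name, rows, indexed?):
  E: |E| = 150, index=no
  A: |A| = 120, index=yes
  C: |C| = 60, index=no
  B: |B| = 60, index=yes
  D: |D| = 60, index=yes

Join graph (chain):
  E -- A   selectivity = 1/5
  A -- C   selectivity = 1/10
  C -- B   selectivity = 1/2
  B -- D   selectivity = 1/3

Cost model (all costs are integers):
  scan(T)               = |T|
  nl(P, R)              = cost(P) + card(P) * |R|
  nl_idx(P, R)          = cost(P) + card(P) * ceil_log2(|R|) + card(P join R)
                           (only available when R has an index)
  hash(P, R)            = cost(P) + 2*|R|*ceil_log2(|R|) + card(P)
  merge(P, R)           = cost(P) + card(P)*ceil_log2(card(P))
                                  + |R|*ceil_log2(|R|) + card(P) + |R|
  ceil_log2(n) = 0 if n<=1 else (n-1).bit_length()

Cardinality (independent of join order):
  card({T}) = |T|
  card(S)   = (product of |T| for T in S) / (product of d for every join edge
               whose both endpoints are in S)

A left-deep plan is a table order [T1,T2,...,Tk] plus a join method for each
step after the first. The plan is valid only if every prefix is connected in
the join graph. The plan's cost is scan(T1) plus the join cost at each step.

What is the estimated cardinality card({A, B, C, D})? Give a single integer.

Tables in S: A(120), B(60), C(60), D(60)
Edges inside S: A-C(d=10), C-B(d=2), B-D(d=3)
numerator = 120 * 60 * 60 * 60 = 25920000
denominator = 10 * 2 * 3 = 60
card(S) = 25920000 / 60 = 432000

432000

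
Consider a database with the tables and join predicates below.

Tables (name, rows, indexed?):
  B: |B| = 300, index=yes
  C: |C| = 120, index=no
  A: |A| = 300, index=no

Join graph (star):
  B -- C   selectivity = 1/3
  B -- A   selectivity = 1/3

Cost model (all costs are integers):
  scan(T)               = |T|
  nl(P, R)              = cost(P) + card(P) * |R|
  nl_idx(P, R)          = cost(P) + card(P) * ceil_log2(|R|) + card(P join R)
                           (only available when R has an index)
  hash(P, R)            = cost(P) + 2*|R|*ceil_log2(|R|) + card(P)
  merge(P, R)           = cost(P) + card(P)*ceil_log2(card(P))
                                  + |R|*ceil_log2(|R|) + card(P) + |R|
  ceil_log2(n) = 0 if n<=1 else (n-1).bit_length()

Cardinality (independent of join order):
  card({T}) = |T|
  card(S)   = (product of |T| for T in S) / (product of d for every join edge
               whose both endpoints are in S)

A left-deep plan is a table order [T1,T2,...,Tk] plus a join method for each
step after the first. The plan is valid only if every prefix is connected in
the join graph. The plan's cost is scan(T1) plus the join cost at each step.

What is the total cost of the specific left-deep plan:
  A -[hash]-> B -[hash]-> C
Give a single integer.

step 1: scan A: cost=300, card=300
step 2: join B via hash
    card(P join B) = 300*300/(3) = 30000
    cost = 300 + 2*300*9 + 300 = 6000
step 3: join C via hash
    card(P join C) = 30000*120/(3) = 1200000
    cost = 6000 + 2*120*7 + 30000 = 37680

37680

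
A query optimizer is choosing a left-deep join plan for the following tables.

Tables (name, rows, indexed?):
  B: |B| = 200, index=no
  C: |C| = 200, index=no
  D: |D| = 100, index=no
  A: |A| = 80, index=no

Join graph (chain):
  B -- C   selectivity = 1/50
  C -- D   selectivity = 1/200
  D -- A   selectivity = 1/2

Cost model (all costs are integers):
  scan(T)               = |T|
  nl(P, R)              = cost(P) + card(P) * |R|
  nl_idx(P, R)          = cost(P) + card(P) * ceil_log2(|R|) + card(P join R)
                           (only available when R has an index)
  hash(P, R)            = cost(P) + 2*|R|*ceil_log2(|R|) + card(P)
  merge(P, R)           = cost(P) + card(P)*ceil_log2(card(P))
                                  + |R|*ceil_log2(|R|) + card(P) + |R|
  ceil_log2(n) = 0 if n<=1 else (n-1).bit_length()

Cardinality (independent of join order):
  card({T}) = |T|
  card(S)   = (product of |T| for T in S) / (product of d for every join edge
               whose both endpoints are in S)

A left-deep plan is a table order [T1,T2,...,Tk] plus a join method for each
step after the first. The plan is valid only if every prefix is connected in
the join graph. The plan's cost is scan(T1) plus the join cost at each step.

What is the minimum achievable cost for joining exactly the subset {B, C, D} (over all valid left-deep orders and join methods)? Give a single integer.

4400

Selinger DP over subsets of {B,C,D}:
  {B}: scan cost=200, card=200
  {C}: scan cost=200, card=200
  {D}: scan cost=100, card=100
  {BC}: card=800; try (C,hash)→3600, (B,hash)→3600, (C,merge)→3800, (B,merge)→3800, (C,nl)→40200, (B,nl)→40200; best=3600 via (C,hash)
  {CD}: card=100; try (D,hash)→1800, (C,merge)→2700, (D,merge)→2800, (C,hash)→3400, (C,nl)→20100, (D,nl)→20200; best=1800 via (D,hash)
  {BCD}: card=400; try (B,merge)→4400, (B,hash)→5100, (D,hash)→5800, (D,merge)→13200, (B,nl)→21800, (D,nl)→83600; best=4400 via (B,merge)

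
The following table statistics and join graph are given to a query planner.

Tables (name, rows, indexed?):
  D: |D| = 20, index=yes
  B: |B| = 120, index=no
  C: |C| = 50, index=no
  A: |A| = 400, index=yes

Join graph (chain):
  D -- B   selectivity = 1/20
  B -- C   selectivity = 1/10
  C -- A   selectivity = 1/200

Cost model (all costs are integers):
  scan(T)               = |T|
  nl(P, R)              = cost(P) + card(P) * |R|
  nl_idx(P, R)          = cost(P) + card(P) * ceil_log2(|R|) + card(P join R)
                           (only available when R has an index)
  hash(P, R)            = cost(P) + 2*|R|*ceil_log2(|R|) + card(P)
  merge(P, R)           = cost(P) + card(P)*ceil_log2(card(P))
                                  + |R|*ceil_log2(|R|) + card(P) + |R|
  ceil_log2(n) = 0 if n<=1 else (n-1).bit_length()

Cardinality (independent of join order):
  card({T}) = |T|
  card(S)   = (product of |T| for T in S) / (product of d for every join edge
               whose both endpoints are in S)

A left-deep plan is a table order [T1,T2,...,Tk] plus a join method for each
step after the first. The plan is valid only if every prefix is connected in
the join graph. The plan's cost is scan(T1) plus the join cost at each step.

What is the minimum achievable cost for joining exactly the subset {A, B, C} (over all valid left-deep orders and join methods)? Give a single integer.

2360

Selinger DP over subsets of {A,B,C}:
  {B}: scan cost=120, card=120
  {C}: scan cost=50, card=50
  {A}: scan cost=400, card=400
  {BC}: card=600; try (C,hash)→840, (B,merge)→1360, (C,merge)→1430, (B,hash)→1780, (B,nl)→6050, (C,nl)→6120; best=840 via (C,hash)
  {AC}: card=100; try (A,nl_idx)→600, (C,hash)→1400, (A,merge)→4400, (C,merge)→4750, (A,hash)→7300, (A,nl)→20050 …(+1); best=600 via (A,nl_idx)
  {ABC}: card=1200; try (B,merge)→2360, (B,hash)→2380, (A,nl_idx)→7440, (A,hash)→8640, (A,merge)→11440, (B,nl)→12600 …(+1); best=2360 via (B,merge)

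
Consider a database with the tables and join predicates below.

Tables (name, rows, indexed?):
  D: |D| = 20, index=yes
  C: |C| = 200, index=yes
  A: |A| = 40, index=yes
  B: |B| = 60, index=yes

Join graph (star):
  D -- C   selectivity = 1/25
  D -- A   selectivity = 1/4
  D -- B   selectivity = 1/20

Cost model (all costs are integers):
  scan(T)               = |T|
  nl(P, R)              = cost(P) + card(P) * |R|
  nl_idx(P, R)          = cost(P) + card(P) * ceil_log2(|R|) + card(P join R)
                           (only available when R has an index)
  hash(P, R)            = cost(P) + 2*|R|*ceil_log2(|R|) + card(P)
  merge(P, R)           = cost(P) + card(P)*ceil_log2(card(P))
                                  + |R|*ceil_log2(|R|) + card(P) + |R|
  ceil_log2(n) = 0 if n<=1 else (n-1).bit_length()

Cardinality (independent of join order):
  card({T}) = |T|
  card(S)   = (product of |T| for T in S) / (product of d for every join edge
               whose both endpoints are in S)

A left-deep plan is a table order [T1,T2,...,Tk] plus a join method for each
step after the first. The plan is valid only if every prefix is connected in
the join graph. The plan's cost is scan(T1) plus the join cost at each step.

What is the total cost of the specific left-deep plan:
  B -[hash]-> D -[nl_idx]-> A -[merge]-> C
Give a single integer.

9680

step 1: scan B: cost=60, card=60
step 2: join D via hash
    card(P join D) = 60*20/(20) = 60
    cost = 60 + 2*20*5 + 60 = 320
step 3: join A via nl_idx
    card(P join A) = 60*40/(4) = 600
    cost = 320 + 60*6 + 600 = 1280
step 4: join C via merge
    card(P join C) = 600*200/(25) = 4800
    cost = 1280 + 600*10 + 200*8 + 600 + 200 = 9680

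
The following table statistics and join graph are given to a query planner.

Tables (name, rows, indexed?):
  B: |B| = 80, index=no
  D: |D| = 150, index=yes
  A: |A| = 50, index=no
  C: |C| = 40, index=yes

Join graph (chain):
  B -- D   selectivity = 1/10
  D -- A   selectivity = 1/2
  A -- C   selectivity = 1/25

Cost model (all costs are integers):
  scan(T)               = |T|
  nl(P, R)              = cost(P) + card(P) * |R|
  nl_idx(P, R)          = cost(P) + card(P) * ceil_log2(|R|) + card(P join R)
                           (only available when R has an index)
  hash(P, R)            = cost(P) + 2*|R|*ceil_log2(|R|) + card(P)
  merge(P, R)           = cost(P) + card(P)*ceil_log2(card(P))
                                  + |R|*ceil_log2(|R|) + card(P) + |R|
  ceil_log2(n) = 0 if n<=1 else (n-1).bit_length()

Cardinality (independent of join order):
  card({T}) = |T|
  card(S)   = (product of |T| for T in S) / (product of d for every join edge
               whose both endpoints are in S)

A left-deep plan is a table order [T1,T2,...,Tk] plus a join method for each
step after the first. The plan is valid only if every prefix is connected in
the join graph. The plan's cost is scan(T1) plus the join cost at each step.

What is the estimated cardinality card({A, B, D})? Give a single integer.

30000

Tables in S: A(50), B(80), D(150)
Edges inside S: B-D(d=10), D-A(d=2)
numerator = 50 * 80 * 150 = 600000
denominator = 10 * 2 = 20
card(S) = 600000 / 20 = 30000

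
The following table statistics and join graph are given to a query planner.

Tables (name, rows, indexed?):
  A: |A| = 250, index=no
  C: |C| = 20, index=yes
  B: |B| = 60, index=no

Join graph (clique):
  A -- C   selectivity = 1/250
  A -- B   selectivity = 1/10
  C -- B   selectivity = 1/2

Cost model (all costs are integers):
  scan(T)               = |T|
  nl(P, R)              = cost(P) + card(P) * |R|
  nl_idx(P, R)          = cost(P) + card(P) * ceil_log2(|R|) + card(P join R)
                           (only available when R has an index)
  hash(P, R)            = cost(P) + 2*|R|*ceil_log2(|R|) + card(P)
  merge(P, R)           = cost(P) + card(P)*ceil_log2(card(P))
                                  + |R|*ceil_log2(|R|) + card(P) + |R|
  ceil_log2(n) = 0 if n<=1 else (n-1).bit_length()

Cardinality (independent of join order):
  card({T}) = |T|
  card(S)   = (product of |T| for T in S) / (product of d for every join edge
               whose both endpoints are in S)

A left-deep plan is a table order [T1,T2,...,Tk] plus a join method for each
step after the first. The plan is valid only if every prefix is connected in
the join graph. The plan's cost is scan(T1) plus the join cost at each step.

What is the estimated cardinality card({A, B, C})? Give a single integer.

Tables in S: A(250), B(60), C(20)
Edges inside S: A-C(d=250), A-B(d=10), C-B(d=2)
numerator = 250 * 60 * 20 = 300000
denominator = 250 * 10 * 2 = 5000
card(S) = 300000 / 5000 = 60

60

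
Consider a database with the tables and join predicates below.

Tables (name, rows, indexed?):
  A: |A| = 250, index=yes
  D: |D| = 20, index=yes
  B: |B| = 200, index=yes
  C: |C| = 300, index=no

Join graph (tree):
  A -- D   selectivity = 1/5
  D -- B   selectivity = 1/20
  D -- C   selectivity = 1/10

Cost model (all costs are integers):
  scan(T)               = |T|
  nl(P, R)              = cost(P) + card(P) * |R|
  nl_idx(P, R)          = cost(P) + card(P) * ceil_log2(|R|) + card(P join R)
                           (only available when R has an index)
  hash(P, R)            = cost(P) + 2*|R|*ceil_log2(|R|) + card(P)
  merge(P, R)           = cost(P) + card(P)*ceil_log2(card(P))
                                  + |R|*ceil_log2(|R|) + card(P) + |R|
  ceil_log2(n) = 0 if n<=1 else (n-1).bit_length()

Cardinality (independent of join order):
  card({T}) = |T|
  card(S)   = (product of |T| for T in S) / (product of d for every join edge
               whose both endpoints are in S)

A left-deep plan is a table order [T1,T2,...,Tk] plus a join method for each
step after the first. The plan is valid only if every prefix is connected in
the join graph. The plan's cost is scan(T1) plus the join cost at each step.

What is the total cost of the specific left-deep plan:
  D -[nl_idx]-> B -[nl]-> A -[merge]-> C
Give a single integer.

step 1: scan D: cost=20, card=20
step 2: join B via nl_idx
    card(P join B) = 20*200/(20) = 200
    cost = 20 + 20*8 + 200 = 380
step 3: join A via nl
    card(P join A) = 200*250/(5) = 10000
    cost = 380 + 200*250 = 50380
step 4: join C via merge
    card(P join C) = 10000*300/(10) = 300000
    cost = 50380 + 10000*14 + 300*9 + 10000 + 300 = 203380

203380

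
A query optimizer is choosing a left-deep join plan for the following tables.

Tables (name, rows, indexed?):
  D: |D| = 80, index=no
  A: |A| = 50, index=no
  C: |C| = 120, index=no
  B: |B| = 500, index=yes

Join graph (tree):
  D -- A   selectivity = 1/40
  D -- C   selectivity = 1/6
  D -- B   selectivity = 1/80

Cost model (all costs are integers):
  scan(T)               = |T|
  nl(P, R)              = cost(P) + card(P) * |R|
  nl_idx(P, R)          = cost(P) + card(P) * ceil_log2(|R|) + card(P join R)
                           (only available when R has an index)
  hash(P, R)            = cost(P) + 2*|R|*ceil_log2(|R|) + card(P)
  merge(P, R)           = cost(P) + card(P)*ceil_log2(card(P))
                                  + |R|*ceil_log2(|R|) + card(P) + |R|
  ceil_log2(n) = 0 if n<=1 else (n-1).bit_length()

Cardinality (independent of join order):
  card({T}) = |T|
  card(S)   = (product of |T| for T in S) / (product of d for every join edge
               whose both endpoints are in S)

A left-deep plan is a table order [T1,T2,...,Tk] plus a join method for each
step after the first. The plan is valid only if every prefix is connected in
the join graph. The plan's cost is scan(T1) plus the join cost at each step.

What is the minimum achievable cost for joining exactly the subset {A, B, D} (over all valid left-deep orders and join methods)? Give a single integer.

2285

Selinger DP over subsets of {A,B,D}:
  {D}: scan cost=80, card=80
  {A}: scan cost=50, card=50
  {B}: scan cost=500, card=500
  {AD}: card=100; try (A,hash)→760, (D,merge)→1040, (A,merge)→1070, (D,hash)→1220, (D,nl)→4050, (A,nl)→4080; best=760 via (A,hash)
  {BD}: card=500; try (B,nl_idx)→1300, (D,hash)→2120, (B,merge)→5720, (D,merge)→6140, (B,hash)→9160, (B,nl)→40080 …(+1); best=1300 via (B,nl_idx)
  {ABD}: card=625; try (B,nl_idx)→2285, (A,hash)→2400, (B,merge)→6560, (A,merge)→6650, (B,hash)→9860, (A,nl)→26300 …(+1); best=2285 via (B,nl_idx)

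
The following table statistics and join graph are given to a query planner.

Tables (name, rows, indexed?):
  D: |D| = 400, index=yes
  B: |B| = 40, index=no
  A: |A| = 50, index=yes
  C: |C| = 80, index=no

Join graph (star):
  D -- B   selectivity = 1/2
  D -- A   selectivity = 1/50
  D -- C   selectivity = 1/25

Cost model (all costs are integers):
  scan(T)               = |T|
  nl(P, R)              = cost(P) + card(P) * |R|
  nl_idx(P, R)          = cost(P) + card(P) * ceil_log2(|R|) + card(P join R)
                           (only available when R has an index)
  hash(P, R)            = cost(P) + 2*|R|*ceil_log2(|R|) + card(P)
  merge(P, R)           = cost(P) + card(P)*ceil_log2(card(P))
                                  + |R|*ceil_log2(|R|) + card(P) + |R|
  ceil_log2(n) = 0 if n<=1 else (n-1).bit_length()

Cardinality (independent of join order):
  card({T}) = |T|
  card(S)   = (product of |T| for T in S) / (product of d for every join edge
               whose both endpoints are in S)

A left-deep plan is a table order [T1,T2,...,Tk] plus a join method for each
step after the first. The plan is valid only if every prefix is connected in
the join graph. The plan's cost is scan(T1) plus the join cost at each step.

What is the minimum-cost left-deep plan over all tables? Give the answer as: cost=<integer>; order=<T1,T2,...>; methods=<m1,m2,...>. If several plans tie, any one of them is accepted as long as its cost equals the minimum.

cost=4180; order=A,D,C,B; methods=nl_idx,hash,hash

Selinger DP (subsets sized 1..n):
  {D}: scan cost=400, card=400
  {B}: scan cost=40, card=40
  {A}: scan cost=50, card=50
  {C}: scan cost=80, card=80
  {BD}: card=8000; try (B,hash)→1280, (D,merge)→4320, (B,merge)→4680, (D,hash)→7280, (D,nl_idx)→8400, (D,nl)→16040 …(+1); best=1280 via (B,hash)
  {AD}: card=400; try (D,nl_idx)→900, (A,hash)→1400, (A,nl_idx)→3200, (D,merge)→4400, (A,merge)→4750, (D,hash)→7300 …(+2); best=900 via (D,nl_idx)
  {CD}: card=1280; try (C,hash)→1920, (D,nl_idx)→2080, (D,merge)→4720, (C,merge)→5040, (D,hash)→7360, (D,nl)→32080 …(+1); best=1920 via (C,hash)
  {ABD}: card=8000; try (B,hash)→1780, (B,merge)→5180, (A,hash)→9880, (B,nl)→16900, (A,nl_idx)→57280, (A,merge)→113630 …(+1); best=1780 via (B,hash)
  {BCD}: card=25600; try (B,hash)→3680, (C,hash)→10400, (B,merge)→17560, (B,nl)→53120, (C,merge)→113920, (C,nl)→641280; best=3680 via (B,hash)
  {ACD}: card=1280; try (C,hash)→2420, (A,hash)→3800, (C,merge)→5540, (A,nl_idx)→10880, (A,merge)→17630, (C,nl)→32900 …(+1); best=2420 via (C,hash)
  {ABCD}: card=25600; try (B,hash)→4180, (C,hash)→10900, (B,merge)→18060, (A,hash)→29880, (B,nl)→53620, (C,merge)→114420 …(+4); best=4180 via (B,hash)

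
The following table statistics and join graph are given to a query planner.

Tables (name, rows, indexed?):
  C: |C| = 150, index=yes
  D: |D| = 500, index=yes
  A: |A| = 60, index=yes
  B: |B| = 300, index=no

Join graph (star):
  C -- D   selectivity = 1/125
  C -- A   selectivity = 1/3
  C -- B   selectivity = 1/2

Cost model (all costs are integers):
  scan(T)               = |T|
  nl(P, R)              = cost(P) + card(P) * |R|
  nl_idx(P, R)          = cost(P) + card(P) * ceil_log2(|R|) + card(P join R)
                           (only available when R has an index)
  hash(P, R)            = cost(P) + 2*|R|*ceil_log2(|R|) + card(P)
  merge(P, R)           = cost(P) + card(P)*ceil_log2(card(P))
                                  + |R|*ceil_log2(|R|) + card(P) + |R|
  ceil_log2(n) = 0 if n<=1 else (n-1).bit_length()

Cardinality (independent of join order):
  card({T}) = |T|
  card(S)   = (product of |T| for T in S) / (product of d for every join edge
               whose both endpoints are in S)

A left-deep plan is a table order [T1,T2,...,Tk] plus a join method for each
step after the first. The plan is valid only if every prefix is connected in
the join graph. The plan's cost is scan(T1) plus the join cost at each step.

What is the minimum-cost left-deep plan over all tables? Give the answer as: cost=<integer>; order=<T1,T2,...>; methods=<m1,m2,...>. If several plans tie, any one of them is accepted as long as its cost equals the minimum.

cost=20820; order=C,D,A,B; methods=nl_idx,hash,hash

Selinger DP (subsets sized 1..n):
  {C}: scan cost=150, card=150
  {D}: scan cost=500, card=500
  {A}: scan cost=60, card=60
  {B}: scan cost=300, card=300
  {CD}: card=600; try (D,nl_idx)→2100, (C,hash)→3400, (C,nl_idx)→5100, (D,merge)→6500, (C,merge)→6850, (D,hash)→9300 …(+2); best=2100 via (D,nl_idx)
  {AC}: card=3000; try (A,hash)→1020, (C,merge)→1830, (A,merge)→1920, (C,hash)→2520, (C,nl_idx)→3540, (A,nl_idx)→4050 …(+2); best=1020 via (A,hash)
  {BC}: card=22500; try (C,hash)→3000, (B,merge)→4500, (C,merge)→4650, (B,hash)→5700, (C,nl_idx)→25200, (B,nl)→45150 …(+1); best=3000 via (C,hash)
  {ACD}: card=12000; try (A,hash)→3420, (A,merge)→9120, (D,hash)→13020, (A,nl_idx)→17700, (A,nl)→38100, (D,nl_idx)→40020 …(+2); best=3420 via (A,hash)
  {BCD}: card=90000; try (B,hash)→8100, (B,merge)→11700, (D,hash)→34500, (B,nl)→182100, (D,nl_idx)→295500, (D,merge)→368000 …(+1); best=8100 via (B,hash)
  {ABC}: card=450000; try (B,hash)→9420, (A,hash)→26220, (B,merge)→43020, (A,merge)→363420, (A,nl_idx)→588000, (B,nl)→901020 …(+1); best=9420 via (B,hash)
  {ABCD}: card=1800000; try (B,hash)→20820, (A,hash)→98820, (B,merge)→186420, (D,hash)→468420, (A,merge)→1628520, (A,nl_idx)→2348100 …(+5); best=20820 via (B,hash)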